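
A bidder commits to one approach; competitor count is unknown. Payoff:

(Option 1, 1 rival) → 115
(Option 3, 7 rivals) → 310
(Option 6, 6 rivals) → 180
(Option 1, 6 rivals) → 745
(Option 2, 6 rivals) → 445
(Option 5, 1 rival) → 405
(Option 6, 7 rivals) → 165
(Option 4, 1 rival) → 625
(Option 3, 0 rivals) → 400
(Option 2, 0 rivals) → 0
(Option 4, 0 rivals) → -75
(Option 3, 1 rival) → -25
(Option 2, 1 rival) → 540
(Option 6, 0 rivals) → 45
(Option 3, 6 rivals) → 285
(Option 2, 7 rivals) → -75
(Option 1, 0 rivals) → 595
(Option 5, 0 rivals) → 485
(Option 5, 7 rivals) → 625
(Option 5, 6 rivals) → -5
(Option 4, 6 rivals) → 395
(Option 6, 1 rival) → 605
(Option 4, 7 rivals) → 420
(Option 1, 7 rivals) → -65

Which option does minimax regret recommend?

Column bests: 0 rivals=595, 1 rival=625, 6 rivals=745, 7 rivals=625.
Option 1 regrets: 0, 510, 0, 690 → max 690
Option 2 regrets: 595, 85, 300, 700 → max 700
Option 3 regrets: 195, 650, 460, 315 → max 650
Option 4 regrets: 670, 0, 350, 205 → max 670
Option 5 regrets: 110, 220, 750, 0 → max 750
Option 6 regrets: 550, 20, 565, 460 → max 565
Smallest max regret = 565 → Option 6.

Option 6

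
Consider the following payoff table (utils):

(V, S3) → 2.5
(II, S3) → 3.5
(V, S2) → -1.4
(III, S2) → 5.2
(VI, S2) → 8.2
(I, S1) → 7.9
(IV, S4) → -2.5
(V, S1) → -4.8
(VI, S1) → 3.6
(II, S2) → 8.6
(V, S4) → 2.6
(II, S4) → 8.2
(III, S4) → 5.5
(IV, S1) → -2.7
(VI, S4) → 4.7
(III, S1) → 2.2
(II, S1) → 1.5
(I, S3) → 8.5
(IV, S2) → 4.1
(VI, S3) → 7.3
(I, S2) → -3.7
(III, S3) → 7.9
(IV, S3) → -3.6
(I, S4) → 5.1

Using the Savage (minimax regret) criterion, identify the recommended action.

VI

Column bests: S1=7.9, S2=8.6, S3=8.5, S4=8.2.
I regrets: 0.0, 12.3, 0.0, 3.1 → max 12.3
II regrets: 6.4, 0.0, 5.0, 0.0 → max 6.4
III regrets: 5.7, 3.4, 0.6, 2.7 → max 5.7
IV regrets: 10.6, 4.5, 12.1, 10.7 → max 12.1
V regrets: 12.7, 10.0, 6.0, 5.6 → max 12.7
VI regrets: 4.3, 0.4, 1.2, 3.5 → max 4.3
Smallest max regret = 4.3 → VI.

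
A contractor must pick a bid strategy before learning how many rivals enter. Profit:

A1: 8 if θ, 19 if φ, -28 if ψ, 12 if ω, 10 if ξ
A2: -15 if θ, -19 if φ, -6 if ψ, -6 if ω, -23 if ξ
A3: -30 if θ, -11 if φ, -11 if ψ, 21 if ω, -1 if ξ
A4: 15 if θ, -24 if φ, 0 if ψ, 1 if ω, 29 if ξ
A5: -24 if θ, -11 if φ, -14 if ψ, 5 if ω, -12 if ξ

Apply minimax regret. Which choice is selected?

A1

Column bests: θ=15, φ=19, ψ=0, ω=21, ξ=29.
A1 regrets: 7, 0, 28, 9, 19 → max 28
A2 regrets: 30, 38, 6, 27, 52 → max 52
A3 regrets: 45, 30, 11, 0, 30 → max 45
A4 regrets: 0, 43, 0, 20, 0 → max 43
A5 regrets: 39, 30, 14, 16, 41 → max 41
Smallest max regret = 28 → A1.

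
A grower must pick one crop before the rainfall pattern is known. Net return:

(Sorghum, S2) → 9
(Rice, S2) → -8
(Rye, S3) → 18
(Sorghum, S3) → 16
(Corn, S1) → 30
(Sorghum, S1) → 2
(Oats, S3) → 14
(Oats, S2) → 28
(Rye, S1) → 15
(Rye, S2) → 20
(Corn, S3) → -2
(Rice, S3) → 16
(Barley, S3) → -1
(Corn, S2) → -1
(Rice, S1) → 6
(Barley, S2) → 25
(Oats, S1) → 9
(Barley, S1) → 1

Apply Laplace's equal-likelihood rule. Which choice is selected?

Rye

Row averages: Rice=14/3, Oats=17, Sorghum=9, Corn=9, Rye=53/3, Barley=25/3
Highest average = 53/3 → Rye.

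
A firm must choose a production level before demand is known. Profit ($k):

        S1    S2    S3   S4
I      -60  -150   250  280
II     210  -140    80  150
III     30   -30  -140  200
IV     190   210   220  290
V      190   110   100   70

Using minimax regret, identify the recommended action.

IV

Column bests: S1=210, S2=210, S3=250, S4=290.
I regrets: 270, 360, 0, 10 → max 360
II regrets: 0, 350, 170, 140 → max 350
III regrets: 180, 240, 390, 90 → max 390
IV regrets: 20, 0, 30, 0 → max 30
V regrets: 20, 100, 150, 220 → max 220
Smallest max regret = 30 → IV.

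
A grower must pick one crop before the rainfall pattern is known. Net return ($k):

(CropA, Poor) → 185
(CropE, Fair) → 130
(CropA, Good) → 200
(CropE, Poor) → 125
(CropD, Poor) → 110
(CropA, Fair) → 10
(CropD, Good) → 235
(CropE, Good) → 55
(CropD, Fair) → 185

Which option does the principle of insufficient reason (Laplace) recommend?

Row averages: CropE=310/3, CropD=530/3, CropA=395/3
Highest average = 530/3 → CropD.

CropD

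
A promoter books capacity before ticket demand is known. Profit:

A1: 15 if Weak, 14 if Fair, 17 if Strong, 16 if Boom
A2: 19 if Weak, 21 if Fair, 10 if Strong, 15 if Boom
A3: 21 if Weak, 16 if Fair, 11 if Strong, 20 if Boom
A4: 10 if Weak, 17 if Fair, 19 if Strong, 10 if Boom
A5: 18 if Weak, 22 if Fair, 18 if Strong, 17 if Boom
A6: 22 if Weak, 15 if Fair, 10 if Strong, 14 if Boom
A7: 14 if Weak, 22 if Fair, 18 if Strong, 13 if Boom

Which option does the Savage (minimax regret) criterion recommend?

A5

Column bests: Weak=22, Fair=22, Strong=19, Boom=20.
A1 regrets: 7, 8, 2, 4 → max 8
A2 regrets: 3, 1, 9, 5 → max 9
A3 regrets: 1, 6, 8, 0 → max 8
A4 regrets: 12, 5, 0, 10 → max 12
A5 regrets: 4, 0, 1, 3 → max 4
A6 regrets: 0, 7, 9, 6 → max 9
A7 regrets: 8, 0, 1, 7 → max 8
Smallest max regret = 4 → A5.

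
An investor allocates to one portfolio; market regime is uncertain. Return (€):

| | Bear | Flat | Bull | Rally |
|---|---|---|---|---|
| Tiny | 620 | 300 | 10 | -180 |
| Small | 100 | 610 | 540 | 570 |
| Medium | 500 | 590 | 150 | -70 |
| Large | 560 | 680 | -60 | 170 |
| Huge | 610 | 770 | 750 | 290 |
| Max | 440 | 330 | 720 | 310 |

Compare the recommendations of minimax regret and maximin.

Column bests: Bear=620, Flat=770, Bull=750, Rally=570.
Tiny regrets: 0, 470, 740, 750 → max 750
Small regrets: 520, 160, 210, 0 → max 520
Medium regrets: 120, 180, 600, 640 → max 640
Large regrets: 60, 90, 810, 400 → max 810
Huge regrets: 10, 0, 0, 280 → max 280
Max regrets: 180, 440, 30, 260 → max 440
Smallest max regret = 280 → Huge.
Row minima: Tiny=-180, Small=100, Medium=-70, Large=-60, Huge=290, Max=310
Best worst-case = 310 → Max.

minimax regret → Huge; maximin → Max (disagree)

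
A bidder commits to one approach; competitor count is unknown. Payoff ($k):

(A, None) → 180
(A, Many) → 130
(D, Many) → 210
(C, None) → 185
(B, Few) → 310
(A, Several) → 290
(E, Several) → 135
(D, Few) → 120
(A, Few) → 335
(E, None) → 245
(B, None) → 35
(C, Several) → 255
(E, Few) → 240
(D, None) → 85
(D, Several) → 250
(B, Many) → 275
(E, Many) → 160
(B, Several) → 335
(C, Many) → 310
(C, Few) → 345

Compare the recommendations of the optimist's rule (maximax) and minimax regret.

Row maxima: A=335, B=335, C=345, D=250, E=245
Best best-case = 345 → C.
Column bests: None=245, Few=345, Several=335, Many=310.
A regrets: 65, 10, 45, 180 → max 180
B regrets: 210, 35, 0, 35 → max 210
C regrets: 60, 0, 80, 0 → max 80
D regrets: 160, 225, 85, 100 → max 225
E regrets: 0, 105, 200, 150 → max 200
Smallest max regret = 80 → C.

maximax → C; minimax regret → C (agree)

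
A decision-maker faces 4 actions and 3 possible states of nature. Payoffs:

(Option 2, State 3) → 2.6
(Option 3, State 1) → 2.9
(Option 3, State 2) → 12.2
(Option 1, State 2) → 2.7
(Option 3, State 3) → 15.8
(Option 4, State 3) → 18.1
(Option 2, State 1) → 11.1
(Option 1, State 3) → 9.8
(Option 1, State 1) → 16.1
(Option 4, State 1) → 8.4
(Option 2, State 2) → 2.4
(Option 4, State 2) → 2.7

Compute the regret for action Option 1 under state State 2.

9.5

Best payoff under State 2 is 12.2.
Regret = 12.2 − 2.7 = 9.5.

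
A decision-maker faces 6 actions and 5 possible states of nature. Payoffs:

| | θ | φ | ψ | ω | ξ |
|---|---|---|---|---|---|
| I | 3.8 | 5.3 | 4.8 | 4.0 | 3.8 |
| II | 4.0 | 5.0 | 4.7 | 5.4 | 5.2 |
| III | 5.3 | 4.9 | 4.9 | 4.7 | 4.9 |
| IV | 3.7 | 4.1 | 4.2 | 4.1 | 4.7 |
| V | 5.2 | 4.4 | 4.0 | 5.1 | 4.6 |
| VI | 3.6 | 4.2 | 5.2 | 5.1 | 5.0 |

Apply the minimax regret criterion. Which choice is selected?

Column bests: θ=5.3, φ=5.3, ψ=5.2, ω=5.4, ξ=5.2.
I regrets: 1.5, 0.0, 0.4, 1.4, 1.4 → max 1.5
II regrets: 1.3, 0.3, 0.5, 0.0, 0.0 → max 1.3
III regrets: 0.0, 0.4, 0.3, 0.7, 0.3 → max 0.7
IV regrets: 1.6, 1.2, 1.0, 1.3, 0.5 → max 1.6
V regrets: 0.1, 0.9, 1.2, 0.3, 0.6 → max 1.2
VI regrets: 1.7, 1.1, 0.0, 0.3, 0.2 → max 1.7
Smallest max regret = 0.7 → III.

III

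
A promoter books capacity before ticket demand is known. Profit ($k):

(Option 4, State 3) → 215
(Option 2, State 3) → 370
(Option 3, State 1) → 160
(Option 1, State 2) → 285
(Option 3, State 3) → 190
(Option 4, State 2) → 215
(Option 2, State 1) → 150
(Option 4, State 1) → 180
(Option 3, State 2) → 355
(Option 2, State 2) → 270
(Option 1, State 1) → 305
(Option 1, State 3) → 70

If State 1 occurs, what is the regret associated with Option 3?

145

Best payoff under State 1 is 305.
Regret = 305 − 160 = 145.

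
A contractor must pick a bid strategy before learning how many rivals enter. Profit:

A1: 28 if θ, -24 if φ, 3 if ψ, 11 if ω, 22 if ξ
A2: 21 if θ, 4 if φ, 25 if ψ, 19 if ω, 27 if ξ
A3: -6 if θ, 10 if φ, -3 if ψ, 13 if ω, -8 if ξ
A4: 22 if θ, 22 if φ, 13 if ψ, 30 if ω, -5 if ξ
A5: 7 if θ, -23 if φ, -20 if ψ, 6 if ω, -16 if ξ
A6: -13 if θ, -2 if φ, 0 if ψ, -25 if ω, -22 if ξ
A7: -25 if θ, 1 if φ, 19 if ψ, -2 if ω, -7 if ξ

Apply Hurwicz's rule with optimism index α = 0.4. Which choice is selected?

A2

A1: 0.4·28 + 0.6·(-24) = -3.2
A2: 0.4·27 + 0.6·4 = 13.2
A3: 0.4·13 + 0.6·(-8) = 0.4
A4: 0.4·30 + 0.6·(-5) = 9
A5: 0.4·7 + 0.6·(-23) = -11
A6: 0.4·0 + 0.6·(-25) = -15
A7: 0.4·19 + 0.6·(-25) = -7.4
Highest Hurwicz score = 13.2 → A2.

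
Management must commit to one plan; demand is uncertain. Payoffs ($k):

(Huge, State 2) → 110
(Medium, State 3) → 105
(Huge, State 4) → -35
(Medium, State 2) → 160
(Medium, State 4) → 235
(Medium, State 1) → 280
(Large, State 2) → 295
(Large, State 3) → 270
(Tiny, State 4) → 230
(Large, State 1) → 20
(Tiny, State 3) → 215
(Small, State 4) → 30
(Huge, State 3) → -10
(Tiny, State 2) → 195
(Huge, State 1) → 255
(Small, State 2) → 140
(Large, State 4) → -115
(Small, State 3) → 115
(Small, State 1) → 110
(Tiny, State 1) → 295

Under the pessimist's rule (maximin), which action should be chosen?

Tiny

Row minima: Tiny=195, Small=30, Medium=105, Large=-115, Huge=-35
Best worst-case = 195 → Tiny.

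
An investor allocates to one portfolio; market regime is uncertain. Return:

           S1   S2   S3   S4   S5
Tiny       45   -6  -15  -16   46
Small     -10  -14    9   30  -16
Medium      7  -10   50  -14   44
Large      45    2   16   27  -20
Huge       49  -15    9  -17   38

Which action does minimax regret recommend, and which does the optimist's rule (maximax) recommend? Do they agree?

Column bests: S1=49, S2=2, S3=50, S4=30, S5=46.
Tiny regrets: 4, 8, 65, 46, 0 → max 65
Small regrets: 59, 16, 41, 0, 62 → max 62
Medium regrets: 42, 12, 0, 44, 2 → max 44
Large regrets: 4, 0, 34, 3, 66 → max 66
Huge regrets: 0, 17, 41, 47, 8 → max 47
Smallest max regret = 44 → Medium.
Row maxima: Tiny=46, Small=30, Medium=50, Large=45, Huge=49
Best best-case = 50 → Medium.

minimax regret → Medium; maximax → Medium (agree)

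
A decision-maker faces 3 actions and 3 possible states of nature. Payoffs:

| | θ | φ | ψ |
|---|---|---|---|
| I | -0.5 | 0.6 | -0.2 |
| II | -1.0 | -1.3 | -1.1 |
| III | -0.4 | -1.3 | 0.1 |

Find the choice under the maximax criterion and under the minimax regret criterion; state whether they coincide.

maximax → I; minimax regret → I (agree)

Row maxima: I=0.6, II=-1.0, III=0.1
Best best-case = 0.6 → I.
Column bests: θ=-0.4, φ=0.6, ψ=0.1.
I regrets: 0.1, 0.0, 0.3 → max 0.3
II regrets: 0.6, 1.9, 1.2 → max 1.9
III regrets: 0.0, 1.9, 0.0 → max 1.9
Smallest max regret = 0.3 → I.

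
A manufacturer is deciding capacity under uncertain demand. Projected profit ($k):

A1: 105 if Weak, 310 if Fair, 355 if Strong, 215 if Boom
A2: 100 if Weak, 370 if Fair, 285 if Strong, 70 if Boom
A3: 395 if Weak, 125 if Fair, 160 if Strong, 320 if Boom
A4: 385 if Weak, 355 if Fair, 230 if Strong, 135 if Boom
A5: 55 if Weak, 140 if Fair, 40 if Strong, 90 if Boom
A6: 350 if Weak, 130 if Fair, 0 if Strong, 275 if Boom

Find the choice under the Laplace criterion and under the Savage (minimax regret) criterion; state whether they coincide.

laplace → A4; minimax regret → A4 (agree)

Row averages: A1=246.25, A2=206.25, A3=250, A4=276.25, A5=81.25, A6=188.75
Highest average = 276.25 → A4.
Column bests: Weak=395, Fair=370, Strong=355, Boom=320.
A1 regrets: 290, 60, 0, 105 → max 290
A2 regrets: 295, 0, 70, 250 → max 295
A3 regrets: 0, 245, 195, 0 → max 245
A4 regrets: 10, 15, 125, 185 → max 185
A5 regrets: 340, 230, 315, 230 → max 340
A6 regrets: 45, 240, 355, 45 → max 355
Smallest max regret = 185 → A4.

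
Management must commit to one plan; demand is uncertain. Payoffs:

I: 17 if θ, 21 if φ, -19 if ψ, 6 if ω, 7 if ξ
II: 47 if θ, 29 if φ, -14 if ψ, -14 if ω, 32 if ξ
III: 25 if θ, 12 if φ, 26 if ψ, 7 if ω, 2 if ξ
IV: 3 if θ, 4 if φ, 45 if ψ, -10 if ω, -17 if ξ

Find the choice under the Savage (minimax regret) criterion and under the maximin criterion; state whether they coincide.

minimax regret → III; maximin → III (agree)

Column bests: θ=47, φ=29, ψ=45, ω=7, ξ=32.
I regrets: 30, 8, 64, 1, 25 → max 64
II regrets: 0, 0, 59, 21, 0 → max 59
III regrets: 22, 17, 19, 0, 30 → max 30
IV regrets: 44, 25, 0, 17, 49 → max 49
Smallest max regret = 30 → III.
Row minima: I=-19, II=-14, III=2, IV=-17
Best worst-case = 2 → III.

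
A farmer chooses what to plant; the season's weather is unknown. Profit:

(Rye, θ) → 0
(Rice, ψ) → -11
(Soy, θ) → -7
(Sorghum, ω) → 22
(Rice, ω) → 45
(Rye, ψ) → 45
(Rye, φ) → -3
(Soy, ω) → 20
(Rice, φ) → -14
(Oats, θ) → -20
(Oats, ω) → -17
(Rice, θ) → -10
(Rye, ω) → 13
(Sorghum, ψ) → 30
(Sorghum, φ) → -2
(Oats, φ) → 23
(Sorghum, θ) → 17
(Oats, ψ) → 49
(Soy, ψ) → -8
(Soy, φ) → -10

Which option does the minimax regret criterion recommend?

Sorghum

Column bests: θ=17, φ=23, ψ=49, ω=45.
Oats regrets: 37, 0, 0, 62 → max 62
Soy regrets: 24, 33, 57, 25 → max 57
Sorghum regrets: 0, 25, 19, 23 → max 25
Rye regrets: 17, 26, 4, 32 → max 32
Rice regrets: 27, 37, 60, 0 → max 60
Smallest max regret = 25 → Sorghum.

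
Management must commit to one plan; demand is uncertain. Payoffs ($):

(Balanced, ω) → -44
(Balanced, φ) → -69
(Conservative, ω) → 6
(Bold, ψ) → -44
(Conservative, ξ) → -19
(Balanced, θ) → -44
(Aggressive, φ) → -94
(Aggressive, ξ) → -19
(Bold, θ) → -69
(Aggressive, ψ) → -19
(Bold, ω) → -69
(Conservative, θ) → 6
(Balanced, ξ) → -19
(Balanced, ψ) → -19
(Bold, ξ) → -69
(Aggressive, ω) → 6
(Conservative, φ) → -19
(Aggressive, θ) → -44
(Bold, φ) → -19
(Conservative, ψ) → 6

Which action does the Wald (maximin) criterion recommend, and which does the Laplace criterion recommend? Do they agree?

maximin → Conservative; laplace → Conservative (agree)

Row minima: Conservative=-19, Balanced=-69, Aggressive=-94, Bold=-69
Best worst-case = -19 → Conservative.
Row averages: Conservative=-4, Balanced=-39, Aggressive=-34, Bold=-54
Highest average = -4 → Conservative.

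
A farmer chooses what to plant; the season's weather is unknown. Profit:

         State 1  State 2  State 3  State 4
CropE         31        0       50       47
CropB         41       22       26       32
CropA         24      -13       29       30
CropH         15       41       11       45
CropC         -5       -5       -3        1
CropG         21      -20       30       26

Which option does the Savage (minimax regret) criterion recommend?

Column bests: State 1=41, State 2=41, State 3=50, State 4=47.
CropE regrets: 10, 41, 0, 0 → max 41
CropB regrets: 0, 19, 24, 15 → max 24
CropA regrets: 17, 54, 21, 17 → max 54
CropH regrets: 26, 0, 39, 2 → max 39
CropC regrets: 46, 46, 53, 46 → max 53
CropG regrets: 20, 61, 20, 21 → max 61
Smallest max regret = 24 → CropB.

CropB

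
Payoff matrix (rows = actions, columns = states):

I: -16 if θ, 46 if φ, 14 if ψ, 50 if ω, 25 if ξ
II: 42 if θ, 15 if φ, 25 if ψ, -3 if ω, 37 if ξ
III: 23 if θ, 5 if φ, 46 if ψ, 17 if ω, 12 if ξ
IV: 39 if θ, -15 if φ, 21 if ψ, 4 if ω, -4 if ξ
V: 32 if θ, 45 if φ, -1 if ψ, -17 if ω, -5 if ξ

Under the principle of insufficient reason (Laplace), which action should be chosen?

I

Row averages: I=23.8, II=23.2, III=20.6, IV=9, V=10.8
Highest average = 23.8 → I.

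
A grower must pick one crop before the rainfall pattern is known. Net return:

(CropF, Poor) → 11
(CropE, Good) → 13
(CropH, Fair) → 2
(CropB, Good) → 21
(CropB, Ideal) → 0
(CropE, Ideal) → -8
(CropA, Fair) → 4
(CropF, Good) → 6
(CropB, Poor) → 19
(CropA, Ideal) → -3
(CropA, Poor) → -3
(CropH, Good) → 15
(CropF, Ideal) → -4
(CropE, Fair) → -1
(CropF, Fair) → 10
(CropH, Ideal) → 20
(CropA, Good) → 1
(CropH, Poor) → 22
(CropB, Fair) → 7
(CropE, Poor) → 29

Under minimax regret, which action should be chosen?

CropH

Column bests: Poor=29, Fair=10, Good=21, Ideal=20.
CropB regrets: 10, 3, 0, 20 → max 20
CropH regrets: 7, 8, 6, 0 → max 8
CropF regrets: 18, 0, 15, 24 → max 24
CropE regrets: 0, 11, 8, 28 → max 28
CropA regrets: 32, 6, 20, 23 → max 32
Smallest max regret = 8 → CropH.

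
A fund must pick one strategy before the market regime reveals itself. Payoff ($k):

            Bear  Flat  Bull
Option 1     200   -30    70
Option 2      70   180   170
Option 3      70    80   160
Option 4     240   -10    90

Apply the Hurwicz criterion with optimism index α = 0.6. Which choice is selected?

Option 4

Option 1: 0.6·200 + 0.4·(-30) = 108
Option 2: 0.6·180 + 0.4·70 = 136
Option 3: 0.6·160 + 0.4·70 = 124
Option 4: 0.6·240 + 0.4·(-10) = 140
Highest Hurwicz score = 140 → Option 4.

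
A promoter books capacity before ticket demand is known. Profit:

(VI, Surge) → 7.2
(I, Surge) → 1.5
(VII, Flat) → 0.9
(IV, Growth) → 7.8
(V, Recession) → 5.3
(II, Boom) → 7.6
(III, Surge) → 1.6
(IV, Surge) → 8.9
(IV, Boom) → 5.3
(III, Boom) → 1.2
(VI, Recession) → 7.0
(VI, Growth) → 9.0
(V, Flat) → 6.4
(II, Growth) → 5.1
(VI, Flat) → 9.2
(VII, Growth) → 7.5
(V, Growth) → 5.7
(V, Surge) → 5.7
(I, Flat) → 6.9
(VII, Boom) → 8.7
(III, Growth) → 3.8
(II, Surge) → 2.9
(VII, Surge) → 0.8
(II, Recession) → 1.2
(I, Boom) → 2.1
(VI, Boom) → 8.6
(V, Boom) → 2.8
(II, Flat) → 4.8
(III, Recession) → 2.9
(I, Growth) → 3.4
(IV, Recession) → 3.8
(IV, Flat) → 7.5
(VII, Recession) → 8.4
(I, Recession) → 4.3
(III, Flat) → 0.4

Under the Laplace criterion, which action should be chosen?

VI

Row averages: I=3.64, II=4.32, III=1.98, IV=6.66, V=5.18, VI=8.2, VII=5.26
Highest average = 8.2 → VI.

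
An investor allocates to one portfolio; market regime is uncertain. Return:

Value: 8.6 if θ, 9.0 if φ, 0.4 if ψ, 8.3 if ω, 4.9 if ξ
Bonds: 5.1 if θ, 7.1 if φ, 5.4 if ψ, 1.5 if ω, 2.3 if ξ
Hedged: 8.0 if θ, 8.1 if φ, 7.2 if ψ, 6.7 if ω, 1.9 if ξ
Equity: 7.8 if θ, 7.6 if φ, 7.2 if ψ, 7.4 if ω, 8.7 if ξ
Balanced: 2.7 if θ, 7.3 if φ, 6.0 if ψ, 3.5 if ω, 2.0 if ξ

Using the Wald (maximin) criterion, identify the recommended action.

Row minima: Value=0.4, Bonds=1.5, Hedged=1.9, Equity=7.2, Balanced=2.0
Best worst-case = 7.2 → Equity.

Equity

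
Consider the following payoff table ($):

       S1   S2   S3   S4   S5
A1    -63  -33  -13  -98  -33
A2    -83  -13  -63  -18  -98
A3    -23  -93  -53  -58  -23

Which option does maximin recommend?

A3

Row minima: A1=-98, A2=-98, A3=-93
Best worst-case = -93 → A3.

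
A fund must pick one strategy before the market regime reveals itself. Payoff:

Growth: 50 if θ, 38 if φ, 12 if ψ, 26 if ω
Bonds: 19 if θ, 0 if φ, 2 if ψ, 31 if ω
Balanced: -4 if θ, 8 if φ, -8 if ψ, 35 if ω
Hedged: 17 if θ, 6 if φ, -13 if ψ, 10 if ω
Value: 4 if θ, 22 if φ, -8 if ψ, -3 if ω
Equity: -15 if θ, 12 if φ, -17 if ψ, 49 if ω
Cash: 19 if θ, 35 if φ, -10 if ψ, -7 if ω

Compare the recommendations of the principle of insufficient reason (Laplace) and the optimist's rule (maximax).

laplace → Growth; maximax → Growth (agree)

Row averages: Growth=31.5, Bonds=13, Balanced=7.75, Hedged=5, Value=3.75, Equity=7.25, Cash=9.25
Highest average = 31.5 → Growth.
Row maxima: Growth=50, Bonds=31, Balanced=35, Hedged=17, Value=22, Equity=49, Cash=35
Best best-case = 50 → Growth.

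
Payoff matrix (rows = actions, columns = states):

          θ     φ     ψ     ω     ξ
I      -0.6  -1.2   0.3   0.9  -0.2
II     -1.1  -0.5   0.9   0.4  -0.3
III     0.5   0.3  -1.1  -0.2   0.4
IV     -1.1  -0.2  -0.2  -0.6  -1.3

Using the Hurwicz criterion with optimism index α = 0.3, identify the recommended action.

II

I: 0.3·0.9 + 0.7·(-1.2) = -0.57
II: 0.3·0.9 + 0.7·(-1.1) = -0.5
III: 0.3·0.5 + 0.7·(-1.1) = -0.62
IV: 0.3·(-0.2) + 0.7·(-1.3) = -0.97
Highest Hurwicz score = -0.5 → II.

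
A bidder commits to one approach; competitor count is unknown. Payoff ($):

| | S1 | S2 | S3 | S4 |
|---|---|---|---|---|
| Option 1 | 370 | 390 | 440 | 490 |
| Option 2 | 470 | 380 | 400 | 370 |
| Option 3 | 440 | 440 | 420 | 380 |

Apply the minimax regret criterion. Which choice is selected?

Option 1

Column bests: S1=470, S2=440, S3=440, S4=490.
Option 1 regrets: 100, 50, 0, 0 → max 100
Option 2 regrets: 0, 60, 40, 120 → max 120
Option 3 regrets: 30, 0, 20, 110 → max 110
Smallest max regret = 100 → Option 1.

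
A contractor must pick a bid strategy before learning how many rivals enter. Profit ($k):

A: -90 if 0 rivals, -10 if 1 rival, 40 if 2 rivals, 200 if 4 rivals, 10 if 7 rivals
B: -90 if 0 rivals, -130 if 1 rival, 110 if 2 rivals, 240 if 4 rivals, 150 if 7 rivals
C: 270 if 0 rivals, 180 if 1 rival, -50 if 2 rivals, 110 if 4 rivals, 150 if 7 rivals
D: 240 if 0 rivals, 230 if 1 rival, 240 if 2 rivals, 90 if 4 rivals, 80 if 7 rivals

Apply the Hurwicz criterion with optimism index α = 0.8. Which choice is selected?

D

A: 0.8·200 + 0.2·(-90) = 142
B: 0.8·240 + 0.2·(-130) = 166
C: 0.8·270 + 0.2·(-50) = 206
D: 0.8·240 + 0.2·80 = 208
Highest Hurwicz score = 208 → D.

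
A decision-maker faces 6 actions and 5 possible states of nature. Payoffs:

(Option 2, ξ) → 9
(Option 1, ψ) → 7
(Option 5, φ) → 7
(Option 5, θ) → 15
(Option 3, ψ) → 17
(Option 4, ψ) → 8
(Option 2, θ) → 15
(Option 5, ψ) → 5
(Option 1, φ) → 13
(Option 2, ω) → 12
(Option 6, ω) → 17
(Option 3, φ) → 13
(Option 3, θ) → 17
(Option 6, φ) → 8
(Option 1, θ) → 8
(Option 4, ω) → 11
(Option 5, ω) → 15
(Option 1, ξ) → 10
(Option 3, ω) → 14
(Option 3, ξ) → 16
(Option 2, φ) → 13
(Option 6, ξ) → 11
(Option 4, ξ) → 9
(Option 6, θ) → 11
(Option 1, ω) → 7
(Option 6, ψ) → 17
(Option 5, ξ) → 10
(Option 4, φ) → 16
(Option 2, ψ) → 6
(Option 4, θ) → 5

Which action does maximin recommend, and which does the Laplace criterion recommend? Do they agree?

Row minima: Option 1=7, Option 2=6, Option 3=13, Option 4=5, Option 5=5, Option 6=8
Best worst-case = 13 → Option 3.
Row averages: Option 1=9, Option 2=11, Option 3=15.4, Option 4=9.8, Option 5=10.4, Option 6=12.8
Highest average = 15.4 → Option 3.

maximin → Option 3; laplace → Option 3 (agree)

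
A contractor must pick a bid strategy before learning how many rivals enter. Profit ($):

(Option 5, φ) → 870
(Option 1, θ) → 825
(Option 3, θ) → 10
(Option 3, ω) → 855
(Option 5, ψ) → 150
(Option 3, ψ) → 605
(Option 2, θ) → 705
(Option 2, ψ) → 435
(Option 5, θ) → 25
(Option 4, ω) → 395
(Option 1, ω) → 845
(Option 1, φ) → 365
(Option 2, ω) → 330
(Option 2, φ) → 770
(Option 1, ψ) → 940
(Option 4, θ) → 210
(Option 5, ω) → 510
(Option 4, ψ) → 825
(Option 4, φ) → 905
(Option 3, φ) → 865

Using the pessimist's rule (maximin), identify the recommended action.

Row minima: Option 1=365, Option 2=330, Option 3=10, Option 4=210, Option 5=25
Best worst-case = 365 → Option 1.

Option 1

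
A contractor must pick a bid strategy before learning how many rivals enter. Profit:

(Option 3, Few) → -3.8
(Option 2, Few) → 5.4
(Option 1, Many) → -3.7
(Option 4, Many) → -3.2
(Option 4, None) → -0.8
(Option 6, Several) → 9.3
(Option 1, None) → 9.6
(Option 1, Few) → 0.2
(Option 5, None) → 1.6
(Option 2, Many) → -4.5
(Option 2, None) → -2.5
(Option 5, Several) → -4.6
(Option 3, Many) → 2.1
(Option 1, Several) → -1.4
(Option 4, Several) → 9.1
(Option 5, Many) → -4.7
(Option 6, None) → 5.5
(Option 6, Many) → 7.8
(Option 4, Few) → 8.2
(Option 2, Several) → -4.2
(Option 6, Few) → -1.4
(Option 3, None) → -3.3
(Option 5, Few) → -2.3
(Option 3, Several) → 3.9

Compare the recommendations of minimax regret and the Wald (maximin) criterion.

Column bests: None=9.6, Few=8.2, Several=9.3, Many=7.8.
Option 1 regrets: 0.0, 8.0, 10.7, 11.5 → max 11.5
Option 2 regrets: 12.1, 2.8, 13.5, 12.3 → max 13.5
Option 3 regrets: 12.9, 12.0, 5.4, 5.7 → max 12.9
Option 4 regrets: 10.4, 0.0, 0.2, 11.0 → max 11.0
Option 5 regrets: 8.0, 10.5, 13.9, 12.5 → max 13.9
Option 6 regrets: 4.1, 9.6, 0.0, 0.0 → max 9.6
Smallest max regret = 9.6 → Option 6.
Row minima: Option 1=-3.7, Option 2=-4.5, Option 3=-3.8, Option 4=-3.2, Option 5=-4.7, Option 6=-1.4
Best worst-case = -1.4 → Option 6.

minimax regret → Option 6; maximin → Option 6 (agree)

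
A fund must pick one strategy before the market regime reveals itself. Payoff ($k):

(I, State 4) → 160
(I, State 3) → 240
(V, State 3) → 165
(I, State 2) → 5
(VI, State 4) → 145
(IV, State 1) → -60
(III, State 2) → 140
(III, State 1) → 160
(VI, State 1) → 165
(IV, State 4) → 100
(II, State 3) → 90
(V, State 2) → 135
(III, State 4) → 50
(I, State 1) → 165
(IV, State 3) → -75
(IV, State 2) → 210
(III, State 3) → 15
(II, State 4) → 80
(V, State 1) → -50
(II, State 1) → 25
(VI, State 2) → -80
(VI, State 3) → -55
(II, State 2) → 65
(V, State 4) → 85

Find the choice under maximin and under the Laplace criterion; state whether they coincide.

maximin → II; laplace → I (disagree)

Row minima: I=5, II=25, III=15, IV=-75, V=-50, VI=-80
Best worst-case = 25 → II.
Row averages: I=142.5, II=65, III=91.25, IV=43.75, V=83.75, VI=43.75
Highest average = 142.5 → I.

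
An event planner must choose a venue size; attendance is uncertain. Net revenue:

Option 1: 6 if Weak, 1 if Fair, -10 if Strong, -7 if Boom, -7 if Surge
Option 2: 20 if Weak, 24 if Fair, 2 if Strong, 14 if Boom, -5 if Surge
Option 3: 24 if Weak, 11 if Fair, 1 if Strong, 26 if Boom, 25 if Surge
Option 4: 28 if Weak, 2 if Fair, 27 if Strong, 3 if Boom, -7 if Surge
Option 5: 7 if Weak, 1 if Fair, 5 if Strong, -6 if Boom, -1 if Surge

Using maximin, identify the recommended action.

Row minima: Option 1=-10, Option 2=-5, Option 3=1, Option 4=-7, Option 5=-6
Best worst-case = 1 → Option 3.

Option 3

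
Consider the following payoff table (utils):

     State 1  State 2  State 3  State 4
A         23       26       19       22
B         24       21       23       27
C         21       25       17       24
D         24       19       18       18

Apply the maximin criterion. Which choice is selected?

Row minima: A=19, B=21, C=17, D=18
Best worst-case = 21 → B.

B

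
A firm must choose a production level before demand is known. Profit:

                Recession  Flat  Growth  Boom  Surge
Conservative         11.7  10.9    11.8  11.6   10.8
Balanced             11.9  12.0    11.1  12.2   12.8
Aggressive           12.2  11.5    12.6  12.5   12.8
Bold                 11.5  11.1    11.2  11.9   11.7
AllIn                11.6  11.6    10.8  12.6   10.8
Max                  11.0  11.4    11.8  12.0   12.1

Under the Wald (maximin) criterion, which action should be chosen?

Row minima: Conservative=10.8, Balanced=11.1, Aggressive=11.5, Bold=11.1, AllIn=10.8, Max=11.0
Best worst-case = 11.5 → Aggressive.

Aggressive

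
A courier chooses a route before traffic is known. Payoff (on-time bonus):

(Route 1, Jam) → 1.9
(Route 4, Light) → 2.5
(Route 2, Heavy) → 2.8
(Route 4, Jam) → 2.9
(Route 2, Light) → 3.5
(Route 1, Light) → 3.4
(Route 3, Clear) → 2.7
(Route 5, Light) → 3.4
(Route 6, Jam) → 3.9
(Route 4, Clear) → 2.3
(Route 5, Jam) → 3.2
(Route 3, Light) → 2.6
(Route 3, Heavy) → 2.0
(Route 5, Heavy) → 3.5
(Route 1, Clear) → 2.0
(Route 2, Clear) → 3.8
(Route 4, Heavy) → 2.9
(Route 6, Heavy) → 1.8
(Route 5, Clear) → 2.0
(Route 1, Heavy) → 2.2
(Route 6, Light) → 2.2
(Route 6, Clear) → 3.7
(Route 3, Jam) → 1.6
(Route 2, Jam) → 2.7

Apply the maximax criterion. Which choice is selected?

Row maxima: Route 1=3.4, Route 2=3.8, Route 3=2.7, Route 4=2.9, Route 5=3.5, Route 6=3.9
Best best-case = 3.9 → Route 6.

Route 6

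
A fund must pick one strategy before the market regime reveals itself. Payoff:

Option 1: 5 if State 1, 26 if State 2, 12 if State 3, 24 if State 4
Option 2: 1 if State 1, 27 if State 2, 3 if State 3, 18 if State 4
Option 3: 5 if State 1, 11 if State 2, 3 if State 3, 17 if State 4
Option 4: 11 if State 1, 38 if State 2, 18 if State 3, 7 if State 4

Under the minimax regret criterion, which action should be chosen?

Column bests: State 1=11, State 2=38, State 3=18, State 4=24.
Option 1 regrets: 6, 12, 6, 0 → max 12
Option 2 regrets: 10, 11, 15, 6 → max 15
Option 3 regrets: 6, 27, 15, 7 → max 27
Option 4 regrets: 0, 0, 0, 17 → max 17
Smallest max regret = 12 → Option 1.

Option 1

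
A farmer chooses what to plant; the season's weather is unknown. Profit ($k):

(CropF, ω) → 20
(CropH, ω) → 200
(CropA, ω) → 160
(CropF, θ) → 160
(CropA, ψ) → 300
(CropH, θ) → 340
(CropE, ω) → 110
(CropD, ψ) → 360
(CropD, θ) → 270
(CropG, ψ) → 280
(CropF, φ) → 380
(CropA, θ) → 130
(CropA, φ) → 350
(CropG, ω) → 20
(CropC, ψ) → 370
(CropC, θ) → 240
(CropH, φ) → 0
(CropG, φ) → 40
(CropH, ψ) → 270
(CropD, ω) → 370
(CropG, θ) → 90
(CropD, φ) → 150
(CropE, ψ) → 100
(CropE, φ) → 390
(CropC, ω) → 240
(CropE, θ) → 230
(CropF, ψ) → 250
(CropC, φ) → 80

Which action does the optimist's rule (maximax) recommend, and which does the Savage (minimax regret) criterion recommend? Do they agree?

maximax → CropE; minimax regret → CropA (disagree)

Row maxima: CropF=380, CropD=370, CropE=390, CropH=340, CropA=350, CropG=280, CropC=370
Best best-case = 390 → CropE.
Column bests: θ=340, φ=390, ψ=370, ω=370.
CropF regrets: 180, 10, 120, 350 → max 350
CropD regrets: 70, 240, 10, 0 → max 240
CropE regrets: 110, 0, 270, 260 → max 270
CropH regrets: 0, 390, 100, 170 → max 390
CropA regrets: 210, 40, 70, 210 → max 210
CropG regrets: 250, 350, 90, 350 → max 350
CropC regrets: 100, 310, 0, 130 → max 310
Smallest max regret = 210 → CropA.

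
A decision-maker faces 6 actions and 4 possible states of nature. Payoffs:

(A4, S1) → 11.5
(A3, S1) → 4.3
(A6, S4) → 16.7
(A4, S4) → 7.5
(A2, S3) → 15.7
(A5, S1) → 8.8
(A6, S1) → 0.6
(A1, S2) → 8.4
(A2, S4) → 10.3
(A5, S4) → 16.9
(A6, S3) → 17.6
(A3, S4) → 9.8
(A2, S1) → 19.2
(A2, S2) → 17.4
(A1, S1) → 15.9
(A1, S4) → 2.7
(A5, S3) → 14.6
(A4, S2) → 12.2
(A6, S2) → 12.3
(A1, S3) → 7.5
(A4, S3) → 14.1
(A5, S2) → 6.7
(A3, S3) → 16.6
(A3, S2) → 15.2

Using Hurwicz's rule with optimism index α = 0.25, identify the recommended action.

A1: 0.25·15.9 + 0.75·2.7 = 6
A2: 0.25·19.2 + 0.75·10.3 = 12.525
A3: 0.25·16.6 + 0.75·4.3 = 7.375
A4: 0.25·14.1 + 0.75·7.5 = 9.15
A5: 0.25·16.9 + 0.75·6.7 = 9.25
A6: 0.25·17.6 + 0.75·0.6 = 4.85
Highest Hurwicz score = 12.525 → A2.

A2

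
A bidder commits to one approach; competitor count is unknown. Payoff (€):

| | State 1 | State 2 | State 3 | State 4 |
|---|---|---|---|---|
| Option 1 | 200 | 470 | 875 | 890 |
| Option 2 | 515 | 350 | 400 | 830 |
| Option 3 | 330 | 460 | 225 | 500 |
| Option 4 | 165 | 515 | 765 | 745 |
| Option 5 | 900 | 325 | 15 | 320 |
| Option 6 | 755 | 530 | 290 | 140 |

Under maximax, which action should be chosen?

Option 5

Row maxima: Option 1=890, Option 2=830, Option 3=500, Option 4=765, Option 5=900, Option 6=755
Best best-case = 900 → Option 5.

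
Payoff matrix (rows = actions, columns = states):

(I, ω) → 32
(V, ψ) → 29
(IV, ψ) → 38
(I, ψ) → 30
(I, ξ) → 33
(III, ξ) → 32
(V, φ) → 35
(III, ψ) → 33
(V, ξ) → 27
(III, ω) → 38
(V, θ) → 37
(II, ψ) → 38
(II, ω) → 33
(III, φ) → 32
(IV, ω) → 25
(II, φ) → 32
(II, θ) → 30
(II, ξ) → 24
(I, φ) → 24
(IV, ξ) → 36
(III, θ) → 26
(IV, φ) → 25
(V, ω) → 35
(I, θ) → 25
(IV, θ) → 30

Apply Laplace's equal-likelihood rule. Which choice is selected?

Row averages: I=28.8, II=31.4, III=32.2, IV=30.8, V=32.6
Highest average = 32.6 → V.

V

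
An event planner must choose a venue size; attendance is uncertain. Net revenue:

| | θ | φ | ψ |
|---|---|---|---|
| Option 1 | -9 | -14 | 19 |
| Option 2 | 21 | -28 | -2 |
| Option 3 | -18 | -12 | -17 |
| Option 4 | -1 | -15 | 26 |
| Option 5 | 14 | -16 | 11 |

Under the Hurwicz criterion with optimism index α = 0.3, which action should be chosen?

Option 4

Option 1: 0.3·19 + 0.7·(-14) = -4.1
Option 2: 0.3·21 + 0.7·(-28) = -13.3
Option 3: 0.3·(-12) + 0.7·(-18) = -16.2
Option 4: 0.3·26 + 0.7·(-15) = -2.7
Option 5: 0.3·14 + 0.7·(-16) = -7
Highest Hurwicz score = -2.7 → Option 4.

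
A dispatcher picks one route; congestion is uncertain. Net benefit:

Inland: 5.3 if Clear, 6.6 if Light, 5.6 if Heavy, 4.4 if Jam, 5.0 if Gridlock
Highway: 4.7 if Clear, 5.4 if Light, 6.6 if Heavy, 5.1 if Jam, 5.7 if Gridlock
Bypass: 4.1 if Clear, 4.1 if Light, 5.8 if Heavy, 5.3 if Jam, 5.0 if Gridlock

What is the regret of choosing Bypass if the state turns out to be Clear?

Best payoff under Clear is 5.3.
Regret = 5.3 − 4.1 = 1.2.

1.2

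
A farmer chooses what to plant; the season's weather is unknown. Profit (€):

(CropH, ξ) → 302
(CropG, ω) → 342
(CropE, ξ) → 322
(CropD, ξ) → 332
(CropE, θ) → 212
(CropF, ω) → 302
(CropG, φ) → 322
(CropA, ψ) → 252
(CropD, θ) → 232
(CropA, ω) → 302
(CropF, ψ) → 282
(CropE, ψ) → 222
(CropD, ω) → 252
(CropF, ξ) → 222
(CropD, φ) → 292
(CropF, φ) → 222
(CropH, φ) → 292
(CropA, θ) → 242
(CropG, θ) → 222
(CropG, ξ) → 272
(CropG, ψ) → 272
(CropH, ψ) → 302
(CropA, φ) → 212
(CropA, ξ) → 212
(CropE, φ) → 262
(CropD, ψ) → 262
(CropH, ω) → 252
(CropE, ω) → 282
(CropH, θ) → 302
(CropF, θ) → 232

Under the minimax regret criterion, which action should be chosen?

CropG

Column bests: θ=302, φ=322, ψ=302, ω=342, ξ=332.
CropD regrets: 70, 30, 40, 90, 0 → max 90
CropE regrets: 90, 60, 80, 60, 10 → max 90
CropG regrets: 80, 0, 30, 0, 60 → max 80
CropA regrets: 60, 110, 50, 40, 120 → max 120
CropH regrets: 0, 30, 0, 90, 30 → max 90
CropF regrets: 70, 100, 20, 40, 110 → max 110
Smallest max regret = 80 → CropG.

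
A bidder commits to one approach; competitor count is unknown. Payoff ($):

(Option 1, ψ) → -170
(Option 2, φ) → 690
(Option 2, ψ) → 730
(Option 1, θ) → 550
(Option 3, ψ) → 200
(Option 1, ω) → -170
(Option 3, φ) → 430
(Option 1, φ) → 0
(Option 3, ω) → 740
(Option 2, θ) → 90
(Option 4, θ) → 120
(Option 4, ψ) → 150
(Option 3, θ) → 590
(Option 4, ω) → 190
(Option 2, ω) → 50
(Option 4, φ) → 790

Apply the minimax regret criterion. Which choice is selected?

Column bests: θ=590, φ=790, ψ=730, ω=740.
Option 1 regrets: 40, 790, 900, 910 → max 910
Option 2 regrets: 500, 100, 0, 690 → max 690
Option 3 regrets: 0, 360, 530, 0 → max 530
Option 4 regrets: 470, 0, 580, 550 → max 580
Smallest max regret = 530 → Option 3.

Option 3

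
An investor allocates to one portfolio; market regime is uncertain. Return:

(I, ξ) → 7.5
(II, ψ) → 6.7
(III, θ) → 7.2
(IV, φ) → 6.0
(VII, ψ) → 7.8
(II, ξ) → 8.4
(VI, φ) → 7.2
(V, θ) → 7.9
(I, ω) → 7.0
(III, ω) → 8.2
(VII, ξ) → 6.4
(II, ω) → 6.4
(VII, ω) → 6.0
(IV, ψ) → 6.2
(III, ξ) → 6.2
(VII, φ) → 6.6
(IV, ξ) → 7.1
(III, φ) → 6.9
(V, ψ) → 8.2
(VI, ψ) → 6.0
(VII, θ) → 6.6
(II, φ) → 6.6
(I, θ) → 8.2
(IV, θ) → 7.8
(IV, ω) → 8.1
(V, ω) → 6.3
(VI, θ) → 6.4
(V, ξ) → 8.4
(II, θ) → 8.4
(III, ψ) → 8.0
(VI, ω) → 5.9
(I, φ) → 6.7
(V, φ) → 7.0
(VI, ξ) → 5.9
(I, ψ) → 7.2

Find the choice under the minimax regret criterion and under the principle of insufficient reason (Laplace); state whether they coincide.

Column bests: θ=8.4, φ=7.2, ψ=8.2, ω=8.2, ξ=8.4.
I regrets: 0.2, 0.5, 1.0, 1.2, 0.9 → max 1.2
II regrets: 0.0, 0.6, 1.5, 1.8, 0.0 → max 1.8
III regrets: 1.2, 0.3, 0.2, 0.0, 2.2 → max 2.2
IV regrets: 0.6, 1.2, 2.0, 0.1, 1.3 → max 2.0
V regrets: 0.5, 0.2, 0.0, 1.9, 0.0 → max 1.9
VI regrets: 2.0, 0.0, 2.2, 2.3, 2.5 → max 2.5
VII regrets: 1.8, 0.6, 0.4, 2.2, 2.0 → max 2.2
Smallest max regret = 1.2 → I.
Row averages: I=7.32, II=7.3, III=7.3, IV=7.04, V=7.56, VI=6.28, VII=6.68
Highest average = 7.56 → V.

minimax regret → I; laplace → V (disagree)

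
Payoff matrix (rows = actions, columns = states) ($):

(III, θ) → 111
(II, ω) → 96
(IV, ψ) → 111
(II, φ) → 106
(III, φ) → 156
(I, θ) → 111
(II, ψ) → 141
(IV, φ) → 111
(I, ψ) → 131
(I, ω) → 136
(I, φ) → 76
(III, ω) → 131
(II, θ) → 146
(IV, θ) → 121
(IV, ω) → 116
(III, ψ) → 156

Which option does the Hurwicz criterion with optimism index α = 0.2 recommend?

I: 0.2·136 + 0.8·76 = 88
II: 0.2·146 + 0.8·96 = 106
III: 0.2·156 + 0.8·111 = 120
IV: 0.2·121 + 0.8·111 = 113
Highest Hurwicz score = 120 → III.

III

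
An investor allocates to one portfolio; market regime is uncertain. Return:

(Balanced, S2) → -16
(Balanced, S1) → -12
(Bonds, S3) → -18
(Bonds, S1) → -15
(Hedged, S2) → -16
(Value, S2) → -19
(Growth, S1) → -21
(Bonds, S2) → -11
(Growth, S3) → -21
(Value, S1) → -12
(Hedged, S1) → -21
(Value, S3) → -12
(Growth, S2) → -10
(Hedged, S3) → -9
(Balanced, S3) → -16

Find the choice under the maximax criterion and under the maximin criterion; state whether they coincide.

Row maxima: Hedged=-9, Growth=-10, Bonds=-11, Balanced=-12, Value=-12
Best best-case = -9 → Hedged.
Row minima: Hedged=-21, Growth=-21, Bonds=-18, Balanced=-16, Value=-19
Best worst-case = -16 → Balanced.

maximax → Hedged; maximin → Balanced (disagree)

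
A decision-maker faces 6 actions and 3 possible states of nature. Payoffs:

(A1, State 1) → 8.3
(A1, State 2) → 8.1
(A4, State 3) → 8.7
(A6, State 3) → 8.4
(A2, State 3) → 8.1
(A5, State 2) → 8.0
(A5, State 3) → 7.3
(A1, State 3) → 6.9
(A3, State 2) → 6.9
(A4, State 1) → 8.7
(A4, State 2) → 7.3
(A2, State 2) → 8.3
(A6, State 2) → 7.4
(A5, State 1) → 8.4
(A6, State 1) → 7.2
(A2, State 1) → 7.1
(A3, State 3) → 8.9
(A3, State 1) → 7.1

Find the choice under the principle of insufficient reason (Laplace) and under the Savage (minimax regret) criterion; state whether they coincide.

Row averages: A1=233/30, A2=47/6, A3=229/30, A4=247/30, A5=7.9, A6=23/3
Highest average = 247/30 → A4.
Column bests: State 1=8.7, State 2=8.3, State 3=8.9.
A1 regrets: 0.4, 0.2, 2.0 → max 2.0
A2 regrets: 1.6, 0.0, 0.8 → max 1.6
A3 regrets: 1.6, 1.4, 0.0 → max 1.6
A4 regrets: 0.0, 1.0, 0.2 → max 1.0
A5 regrets: 0.3, 0.3, 1.6 → max 1.6
A6 regrets: 1.5, 0.9, 0.5 → max 1.5
Smallest max regret = 1.0 → A4.

laplace → A4; minimax regret → A4 (agree)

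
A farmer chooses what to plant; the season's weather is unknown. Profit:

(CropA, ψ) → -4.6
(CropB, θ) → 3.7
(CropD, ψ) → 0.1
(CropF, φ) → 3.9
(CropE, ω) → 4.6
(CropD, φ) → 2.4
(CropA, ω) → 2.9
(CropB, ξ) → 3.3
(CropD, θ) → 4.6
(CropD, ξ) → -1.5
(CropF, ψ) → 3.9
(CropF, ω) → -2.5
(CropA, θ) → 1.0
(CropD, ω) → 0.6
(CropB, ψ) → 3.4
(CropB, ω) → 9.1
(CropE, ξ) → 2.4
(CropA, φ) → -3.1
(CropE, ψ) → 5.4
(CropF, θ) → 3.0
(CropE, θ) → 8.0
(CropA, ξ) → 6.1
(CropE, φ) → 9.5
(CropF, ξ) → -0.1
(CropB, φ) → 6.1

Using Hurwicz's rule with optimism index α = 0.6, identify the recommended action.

CropD: 0.6·4.6 + 0.4·(-1.5) = 2.16
CropB: 0.6·9.1 + 0.4·3.3 = 6.78
CropE: 0.6·9.5 + 0.4·2.4 = 6.66
CropF: 0.6·3.9 + 0.4·(-2.5) = 1.34
CropA: 0.6·6.1 + 0.4·(-4.6) = 1.82
Highest Hurwicz score = 6.78 → CropB.

CropB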